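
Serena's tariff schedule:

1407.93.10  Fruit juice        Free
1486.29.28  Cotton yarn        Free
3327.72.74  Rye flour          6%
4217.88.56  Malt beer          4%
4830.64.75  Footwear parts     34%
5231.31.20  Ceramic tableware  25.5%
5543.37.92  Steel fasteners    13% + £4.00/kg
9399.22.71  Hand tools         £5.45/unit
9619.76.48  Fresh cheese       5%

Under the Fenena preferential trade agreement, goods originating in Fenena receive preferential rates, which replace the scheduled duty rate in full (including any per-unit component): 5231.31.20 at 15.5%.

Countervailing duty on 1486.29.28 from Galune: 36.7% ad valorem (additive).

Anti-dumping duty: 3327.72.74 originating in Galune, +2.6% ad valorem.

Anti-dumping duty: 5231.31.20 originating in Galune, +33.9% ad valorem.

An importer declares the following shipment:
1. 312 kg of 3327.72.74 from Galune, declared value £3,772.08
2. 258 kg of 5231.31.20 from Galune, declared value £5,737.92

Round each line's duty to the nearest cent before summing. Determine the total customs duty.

£3,732.72

Line 1 (3327.72.74, Galune, 312 kg, £3,772.08):
Base rate for 3327.72.74 is 6%.
Additional duty on 3327.72.74 from Galune: +2.6%. Applied ad valorem rate: 6% + 2.6% = 8.6%.
Duty = £3,772.08 × 8.6% = £324.40.
Line 2 (5231.31.20, Galune, 258 kg, £5,737.92):
Base rate for 5231.31.20 is 25.5%.
5231.31.20 has an FTA preferential rate, but origin Galune is not Fenena; base rate stands.
Additional duty on 5231.31.20 from Galune: +33.9%. Applied ad valorem rate: 25.5% + 33.9% = 59.4%.
Duty = £5,737.92 × 59.4% = £3,408.32.
Total = £324.40 + £3,408.32 = £3,732.72.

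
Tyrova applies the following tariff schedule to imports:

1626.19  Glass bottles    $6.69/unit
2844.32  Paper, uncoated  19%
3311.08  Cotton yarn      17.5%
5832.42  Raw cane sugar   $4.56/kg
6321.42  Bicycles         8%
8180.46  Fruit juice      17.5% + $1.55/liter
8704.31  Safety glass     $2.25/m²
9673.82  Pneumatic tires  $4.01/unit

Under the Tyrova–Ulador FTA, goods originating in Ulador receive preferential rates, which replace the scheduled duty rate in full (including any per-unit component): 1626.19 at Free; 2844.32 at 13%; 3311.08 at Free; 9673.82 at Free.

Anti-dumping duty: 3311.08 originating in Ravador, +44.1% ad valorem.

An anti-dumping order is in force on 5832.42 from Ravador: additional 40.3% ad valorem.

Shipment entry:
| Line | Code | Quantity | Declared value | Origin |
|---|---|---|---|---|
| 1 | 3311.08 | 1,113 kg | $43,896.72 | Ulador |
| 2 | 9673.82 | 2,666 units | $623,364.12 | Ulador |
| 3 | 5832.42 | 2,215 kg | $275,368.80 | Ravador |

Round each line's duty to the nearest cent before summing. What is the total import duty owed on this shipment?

$121,074.03

Line 1 (3311.08, Ulador, 1,113 kg, $43,896.72):
Base rate for 3311.08 is 17.5%.
Origin Ulador qualifies under the Tyrova–Ulador agreement and 3311.08 is covered: preferential rate Free applies instead.
The additional-duty order on 3311.08 targets Ravador, not Ulador; it does not apply.
Duty = $43,896.72 × 0% = $0.00.
Line 2 (9673.82, Ulador, 2,666 units, $623,364.12):
Base rate for 9673.82 is $4.01/unit.
Origin Ulador qualifies under the Tyrova–Ulador agreement and 9673.82 is covered: preferential rate Free applies instead.
Duty = $623,364.12 × 0% = $0.00.
Line 3 (5832.42, Ravador, 2,215 kg, $275,368.80):
Base rate for 5832.42 is $4.56/kg.
Additional duty on 5832.42 from Ravador: +40.3% ad valorem. Applied ad valorem rate = 40.3%.
Duty = $275,368.80 × 40.3% + 2,215 × $4.56 = $121,074.03.
Total = $0.00 + $0.00 + $121,074.03 = $121,074.03.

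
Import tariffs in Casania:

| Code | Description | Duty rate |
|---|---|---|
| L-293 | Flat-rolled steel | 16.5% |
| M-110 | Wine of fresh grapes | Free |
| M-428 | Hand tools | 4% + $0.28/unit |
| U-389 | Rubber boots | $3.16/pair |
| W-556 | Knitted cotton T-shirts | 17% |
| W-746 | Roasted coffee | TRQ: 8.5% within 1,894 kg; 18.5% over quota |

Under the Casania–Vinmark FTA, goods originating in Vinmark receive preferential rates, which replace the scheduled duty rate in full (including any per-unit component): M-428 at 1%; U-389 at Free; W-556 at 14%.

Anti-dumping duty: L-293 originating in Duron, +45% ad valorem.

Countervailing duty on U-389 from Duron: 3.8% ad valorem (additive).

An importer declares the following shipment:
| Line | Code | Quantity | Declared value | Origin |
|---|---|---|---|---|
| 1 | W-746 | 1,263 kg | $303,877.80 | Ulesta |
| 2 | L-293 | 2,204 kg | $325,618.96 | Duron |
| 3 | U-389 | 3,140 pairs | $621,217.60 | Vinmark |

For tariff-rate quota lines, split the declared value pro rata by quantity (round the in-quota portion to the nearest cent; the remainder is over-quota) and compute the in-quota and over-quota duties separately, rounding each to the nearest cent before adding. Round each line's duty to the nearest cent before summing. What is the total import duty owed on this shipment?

$226,085.27

Line 1 (W-746, Ulesta, 1,263 kg, $303,877.80):
Code W-746 is under a tariff-rate quota (threshold 1,894 kg). Quantity 1,263 kg is within the quota, so the in-quota rate 8.5% applies to the full value.
Duty = $303,877.80 × 8.5% = $25,829.61.
Line 2 (L-293, Duron, 2,204 kg, $325,618.96):
Base rate for L-293 is 16.5%.
Additional duty on L-293 from Duron: +45%. Applied ad valorem rate: 16.5% + 45% = 61.5%.
Duty = $325,618.96 × 61.5% = $200,255.66.
Line 3 (U-389, Vinmark, 3,140 pairs, $621,217.60):
Base rate for U-389 is $3.16/pair.
Origin Vinmark qualifies under the Casania–Vinmark agreement and U-389 is covered: preferential rate Free applies instead.
The additional-duty order on U-389 targets Duron, not Vinmark; it does not apply.
Duty = $621,217.60 × 0% = $0.00.
Total = $25,829.61 + $200,255.66 + $0.00 = $226,085.27.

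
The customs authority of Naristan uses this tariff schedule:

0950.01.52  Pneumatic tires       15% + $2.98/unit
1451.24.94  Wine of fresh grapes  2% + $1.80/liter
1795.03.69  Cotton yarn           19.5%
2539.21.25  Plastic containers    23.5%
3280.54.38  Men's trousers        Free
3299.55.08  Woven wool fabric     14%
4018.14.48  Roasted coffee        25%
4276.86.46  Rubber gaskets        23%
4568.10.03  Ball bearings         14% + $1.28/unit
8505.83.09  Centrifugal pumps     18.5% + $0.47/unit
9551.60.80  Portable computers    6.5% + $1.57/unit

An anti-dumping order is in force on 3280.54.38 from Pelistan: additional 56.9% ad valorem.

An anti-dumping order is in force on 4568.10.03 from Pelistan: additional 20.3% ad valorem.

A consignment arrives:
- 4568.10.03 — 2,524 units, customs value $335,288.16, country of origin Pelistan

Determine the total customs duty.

$118,234.56

Line 1 (4568.10.03, Pelistan, 2,524 units, $335,288.16):
Base rate for 4568.10.03 is 14% + $1.28/unit.
Additional duty on 4568.10.03 from Pelistan: +20.3%. Applied ad valorem rate: 14% + 20.3% = 34.3%.
Duty = $335,288.16 × 34.3% + 2,524 × $1.28 = $118,234.56.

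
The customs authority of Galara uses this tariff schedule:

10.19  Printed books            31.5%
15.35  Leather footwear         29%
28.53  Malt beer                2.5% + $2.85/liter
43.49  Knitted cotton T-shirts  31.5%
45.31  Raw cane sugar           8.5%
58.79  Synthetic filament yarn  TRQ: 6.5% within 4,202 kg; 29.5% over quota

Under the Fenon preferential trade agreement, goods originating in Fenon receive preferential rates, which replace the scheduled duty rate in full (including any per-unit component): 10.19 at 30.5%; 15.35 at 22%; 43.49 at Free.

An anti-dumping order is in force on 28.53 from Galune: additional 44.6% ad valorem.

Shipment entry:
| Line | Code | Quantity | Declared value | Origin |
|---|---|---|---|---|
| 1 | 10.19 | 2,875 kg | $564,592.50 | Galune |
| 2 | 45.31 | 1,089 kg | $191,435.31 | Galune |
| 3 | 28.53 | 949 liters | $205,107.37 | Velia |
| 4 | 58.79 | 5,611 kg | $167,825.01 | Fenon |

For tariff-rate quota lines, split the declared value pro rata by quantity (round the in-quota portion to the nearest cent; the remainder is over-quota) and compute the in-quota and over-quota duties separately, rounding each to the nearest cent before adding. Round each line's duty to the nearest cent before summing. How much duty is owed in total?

$222,552.53

Line 1 (10.19, Galune, 2,875 kg, $564,592.50):
Base rate for 10.19 is 31.5%.
10.19 has an FTA preferential rate, but origin Galune is not Fenon; base rate stands.
Duty = $564,592.50 × 31.5% = $177,846.64.
Line 2 (45.31, Galune, 1,089 kg, $191,435.31):
Base rate for 45.31 is 8.5%.
Duty = $191,435.31 × 8.5% = $16,272.00.
Line 3 (28.53, Velia, 949 liters, $205,107.37):
Base rate for 28.53 is 2.5% + $2.85/liter.
The additional-duty order on 28.53 targets Galune, not Velia; it does not apply.
Duty = $205,107.37 × 2.5% + 949 × $2.85 = $7,832.33.
Line 4 (58.79, Fenon, 5,611 kg, $167,825.01):
Code 58.79 is under a tariff-rate quota (threshold 4,202 kg). In-quota: 4,202 kg at 6.5%; over-quota: 1,409 kg at 29.5%.
Pro-rata value split: in-quota = $167,825.01 × 4,202/5,611 = $125,681.82; over-quota = $167,825.01 − $125,681.82 = $42,143.19.
In-quota duty = $125,681.82 × 6.5% = $8,169.32. Over-quota duty = $42,143.19 × 29.5% = $12,432.24.
Line duty = $8,169.32 + $12,432.24 = $20,601.56.
Total = $177,846.64 + $16,272.00 + $7,832.33 + $20,601.56 = $222,552.53.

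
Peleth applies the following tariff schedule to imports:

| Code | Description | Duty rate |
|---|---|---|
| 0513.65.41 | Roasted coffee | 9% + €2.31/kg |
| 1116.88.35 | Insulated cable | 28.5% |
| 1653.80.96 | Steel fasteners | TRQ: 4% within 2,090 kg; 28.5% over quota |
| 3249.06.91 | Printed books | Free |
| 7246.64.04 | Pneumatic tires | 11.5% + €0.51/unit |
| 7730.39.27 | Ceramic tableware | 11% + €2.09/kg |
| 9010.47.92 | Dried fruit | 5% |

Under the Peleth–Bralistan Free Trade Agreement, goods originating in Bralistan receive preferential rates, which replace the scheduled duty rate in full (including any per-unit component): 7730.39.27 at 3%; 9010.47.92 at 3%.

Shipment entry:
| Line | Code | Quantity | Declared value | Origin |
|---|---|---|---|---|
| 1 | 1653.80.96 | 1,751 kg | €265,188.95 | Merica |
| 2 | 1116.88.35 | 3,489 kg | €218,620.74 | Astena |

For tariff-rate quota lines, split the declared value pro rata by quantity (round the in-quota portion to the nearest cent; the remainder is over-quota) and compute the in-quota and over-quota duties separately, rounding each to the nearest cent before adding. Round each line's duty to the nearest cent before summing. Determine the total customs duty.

Line 1 (1653.80.96, Merica, 1,751 kg, €265,188.95):
Code 1653.80.96 is under a tariff-rate quota (threshold 2,090 kg). Quantity 1,751 kg is within the quota, so the in-quota rate 4% applies to the full value.
Duty = €265,188.95 × 4% = €10,607.56.
Line 2 (1116.88.35, Astena, 3,489 kg, €218,620.74):
Base rate for 1116.88.35 is 28.5%.
Duty = €218,620.74 × 28.5% = €62,306.91.
Total = €10,607.56 + €62,306.91 = €72,914.47.

€72,914.47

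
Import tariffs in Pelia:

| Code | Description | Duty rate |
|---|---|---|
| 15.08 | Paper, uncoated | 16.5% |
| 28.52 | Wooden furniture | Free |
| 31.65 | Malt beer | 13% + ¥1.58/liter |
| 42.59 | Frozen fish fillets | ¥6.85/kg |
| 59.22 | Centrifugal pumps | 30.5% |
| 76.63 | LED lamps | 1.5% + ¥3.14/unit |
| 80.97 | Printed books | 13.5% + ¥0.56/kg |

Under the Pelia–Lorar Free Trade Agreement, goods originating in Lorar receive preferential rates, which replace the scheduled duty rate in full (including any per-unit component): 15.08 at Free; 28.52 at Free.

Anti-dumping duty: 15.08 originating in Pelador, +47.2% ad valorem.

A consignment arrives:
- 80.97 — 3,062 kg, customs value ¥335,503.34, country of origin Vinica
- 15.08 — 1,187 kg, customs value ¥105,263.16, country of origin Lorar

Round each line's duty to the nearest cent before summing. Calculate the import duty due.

¥47,007.67

Line 1 (80.97, Vinica, 3,062 kg, ¥335,503.34):
Base rate for 80.97 is 13.5% + ¥0.56/kg.
Duty = ¥335,503.34 × 13.5% + 3,062 × ¥0.56 = ¥47,007.67.
Line 2 (15.08, Lorar, 1,187 kg, ¥105,263.16):
Base rate for 15.08 is 16.5%.
Origin Lorar qualifies under the Pelia–Lorar agreement and 15.08 is covered: preferential rate Free applies instead.
The additional-duty order on 15.08 targets Pelador, not Lorar; it does not apply.
Duty = ¥105,263.16 × 0% = ¥0.00.
Total = ¥47,007.67 + ¥0.00 = ¥47,007.67.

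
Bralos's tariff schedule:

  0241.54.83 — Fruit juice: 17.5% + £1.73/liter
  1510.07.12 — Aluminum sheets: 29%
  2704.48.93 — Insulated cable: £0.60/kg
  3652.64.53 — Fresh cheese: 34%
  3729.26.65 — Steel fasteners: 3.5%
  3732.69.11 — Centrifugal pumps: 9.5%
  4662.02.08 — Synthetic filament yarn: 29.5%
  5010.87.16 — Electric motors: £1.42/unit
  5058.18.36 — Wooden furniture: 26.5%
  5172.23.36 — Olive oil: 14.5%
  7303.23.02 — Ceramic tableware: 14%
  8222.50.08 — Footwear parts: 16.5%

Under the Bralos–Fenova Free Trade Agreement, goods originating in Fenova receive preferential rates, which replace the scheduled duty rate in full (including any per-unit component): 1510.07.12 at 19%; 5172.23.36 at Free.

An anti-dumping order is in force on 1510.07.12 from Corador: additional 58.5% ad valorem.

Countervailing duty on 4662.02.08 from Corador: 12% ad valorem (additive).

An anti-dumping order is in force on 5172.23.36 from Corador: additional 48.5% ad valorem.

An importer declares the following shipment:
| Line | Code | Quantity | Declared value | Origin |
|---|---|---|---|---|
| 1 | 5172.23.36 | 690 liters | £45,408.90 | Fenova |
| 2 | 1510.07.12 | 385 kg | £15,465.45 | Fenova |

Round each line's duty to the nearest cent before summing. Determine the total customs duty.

£2,938.44

Line 1 (5172.23.36, Fenova, 690 liters, £45,408.90):
Base rate for 5172.23.36 is 14.5%.
Origin Fenova qualifies under the Bralos–Fenova agreement and 5172.23.36 is covered: preferential rate Free applies instead.
The additional-duty order on 5172.23.36 targets Corador, not Fenova; it does not apply.
Duty = £45,408.90 × 0% = £0.00.
Line 2 (1510.07.12, Fenova, 385 kg, £15,465.45):
Base rate for 1510.07.12 is 29%.
Origin Fenova qualifies under the Bralos–Fenova agreement and 1510.07.12 is covered: preferential rate 19% applies instead.
The additional-duty order on 1510.07.12 targets Corador, not Fenova; it does not apply.
Duty = £15,465.45 × 19% = £2,938.44.
Total = £0.00 + £2,938.44 = £2,938.44.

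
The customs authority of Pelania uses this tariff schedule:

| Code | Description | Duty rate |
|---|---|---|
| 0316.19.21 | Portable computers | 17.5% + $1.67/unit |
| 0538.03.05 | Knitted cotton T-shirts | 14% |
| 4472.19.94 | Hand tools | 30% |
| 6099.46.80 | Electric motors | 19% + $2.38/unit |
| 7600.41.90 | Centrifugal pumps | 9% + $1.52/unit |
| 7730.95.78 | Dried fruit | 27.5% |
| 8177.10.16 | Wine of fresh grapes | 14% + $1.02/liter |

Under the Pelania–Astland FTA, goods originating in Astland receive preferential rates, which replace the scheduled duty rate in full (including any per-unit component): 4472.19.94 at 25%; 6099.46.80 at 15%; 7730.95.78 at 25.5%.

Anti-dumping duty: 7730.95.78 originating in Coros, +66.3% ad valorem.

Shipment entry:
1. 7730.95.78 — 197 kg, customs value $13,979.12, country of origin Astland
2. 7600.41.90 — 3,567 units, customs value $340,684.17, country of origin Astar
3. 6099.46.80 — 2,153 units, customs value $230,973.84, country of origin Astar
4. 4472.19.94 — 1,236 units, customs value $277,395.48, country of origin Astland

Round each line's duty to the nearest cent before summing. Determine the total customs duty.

$158,006.14

Line 1 (7730.95.78, Astland, 197 kg, $13,979.12):
Base rate for 7730.95.78 is 27.5%.
Origin Astland qualifies under the Pelania–Astland agreement and 7730.95.78 is covered: preferential rate 25.5% applies instead.
The additional-duty order on 7730.95.78 targets Coros, not Astland; it does not apply.
Duty = $13,979.12 × 25.5% = $3,564.68.
Line 2 (7600.41.90, Astar, 3,567 units, $340,684.17):
Base rate for 7600.41.90 is 9% + $1.52/unit.
Duty = $340,684.17 × 9% + 3,567 × $1.52 = $36,083.42.
Line 3 (6099.46.80, Astar, 2,153 units, $230,973.84):
Base rate for 6099.46.80 is 19% + $2.38/unit.
6099.46.80 has an FTA preferential rate, but origin Astar is not Astland; base rate stands.
Duty = $230,973.84 × 19% + 2,153 × $2.38 = $49,009.17.
Line 4 (4472.19.94, Astland, 1,236 units, $277,395.48):
Base rate for 4472.19.94 is 30%.
Origin Astland qualifies under the Pelania–Astland agreement and 4472.19.94 is covered: preferential rate 25% applies instead.
Duty = $277,395.48 × 25% = $69,348.87.
Total = $3,564.68 + $36,083.42 + $49,009.17 + $69,348.87 = $158,006.14.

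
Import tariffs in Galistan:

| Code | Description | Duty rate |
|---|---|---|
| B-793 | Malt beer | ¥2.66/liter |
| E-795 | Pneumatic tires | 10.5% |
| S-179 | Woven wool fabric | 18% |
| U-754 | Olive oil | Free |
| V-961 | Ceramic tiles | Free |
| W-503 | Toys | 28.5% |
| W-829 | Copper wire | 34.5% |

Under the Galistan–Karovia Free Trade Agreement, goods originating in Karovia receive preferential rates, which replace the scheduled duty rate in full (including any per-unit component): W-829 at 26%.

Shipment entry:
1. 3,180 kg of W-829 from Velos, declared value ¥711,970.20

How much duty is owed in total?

¥245,629.72

Line 1 (W-829, Velos, 3,180 kg, ¥711,970.20):
Base rate for W-829 is 34.5%.
W-829 has an FTA preferential rate, but origin Velos is not Karovia; base rate stands.
Duty = ¥711,970.20 × 34.5% = ¥245,629.72.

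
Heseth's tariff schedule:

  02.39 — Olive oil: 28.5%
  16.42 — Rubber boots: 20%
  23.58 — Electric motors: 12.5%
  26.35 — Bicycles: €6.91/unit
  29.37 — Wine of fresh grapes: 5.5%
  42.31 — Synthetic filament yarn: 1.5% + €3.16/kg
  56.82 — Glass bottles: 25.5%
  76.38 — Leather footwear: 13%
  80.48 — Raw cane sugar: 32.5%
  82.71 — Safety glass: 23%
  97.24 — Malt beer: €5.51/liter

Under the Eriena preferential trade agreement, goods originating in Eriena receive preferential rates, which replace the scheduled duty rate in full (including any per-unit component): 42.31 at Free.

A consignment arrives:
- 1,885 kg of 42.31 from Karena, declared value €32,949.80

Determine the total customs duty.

Line 1 (42.31, Karena, 1,885 kg, €32,949.80):
Base rate for 42.31 is 1.5% + €3.16/kg.
42.31 has an FTA preferential rate, but origin Karena is not Eriena; base rate stands.
Duty = €32,949.80 × 1.5% + 1,885 × €3.16 = €6,450.85.

€6,450.85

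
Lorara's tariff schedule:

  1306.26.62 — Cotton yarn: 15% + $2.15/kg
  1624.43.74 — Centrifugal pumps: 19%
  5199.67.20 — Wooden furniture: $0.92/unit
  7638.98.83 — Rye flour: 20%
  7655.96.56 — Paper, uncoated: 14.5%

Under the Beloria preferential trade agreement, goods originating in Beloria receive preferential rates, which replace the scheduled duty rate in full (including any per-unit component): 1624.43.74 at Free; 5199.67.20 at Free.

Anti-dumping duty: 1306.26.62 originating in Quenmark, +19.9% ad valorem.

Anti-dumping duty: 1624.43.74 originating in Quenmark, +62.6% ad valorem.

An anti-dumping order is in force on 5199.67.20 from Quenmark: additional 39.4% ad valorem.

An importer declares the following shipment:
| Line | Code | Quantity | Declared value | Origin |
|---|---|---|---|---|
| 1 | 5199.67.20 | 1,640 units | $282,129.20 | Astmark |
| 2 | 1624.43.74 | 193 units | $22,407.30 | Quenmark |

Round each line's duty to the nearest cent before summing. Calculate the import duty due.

Line 1 (5199.67.20, Astmark, 1,640 units, $282,129.20):
Base rate for 5199.67.20 is $0.92/unit.
5199.67.20 has an FTA preferential rate, but origin Astmark is not Beloria; base rate stands.
The additional-duty order on 5199.67.20 targets Quenmark, not Astmark; it does not apply.
Duty = 1,640 × $0.92 = $1,508.80.
Line 2 (1624.43.74, Quenmark, 193 units, $22,407.30):
Base rate for 1624.43.74 is 19%.
1624.43.74 has an FTA preferential rate, but origin Quenmark is not Beloria; base rate stands.
Additional duty on 1624.43.74 from Quenmark: +62.6%. Applied ad valorem rate: 19% + 62.6% = 81.6%.
Duty = $22,407.30 × 81.6% = $18,284.36.
Total = $1,508.80 + $18,284.36 = $19,793.16.

$19,793.16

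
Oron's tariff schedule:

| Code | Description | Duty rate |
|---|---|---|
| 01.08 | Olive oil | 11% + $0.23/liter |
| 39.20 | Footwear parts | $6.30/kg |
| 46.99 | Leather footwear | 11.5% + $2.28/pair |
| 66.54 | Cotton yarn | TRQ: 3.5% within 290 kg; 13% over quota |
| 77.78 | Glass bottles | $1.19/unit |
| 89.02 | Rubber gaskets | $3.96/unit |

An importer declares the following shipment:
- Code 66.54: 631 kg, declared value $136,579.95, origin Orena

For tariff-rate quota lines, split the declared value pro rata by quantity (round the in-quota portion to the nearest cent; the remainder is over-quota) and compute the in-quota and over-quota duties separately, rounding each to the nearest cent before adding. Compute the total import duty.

Line 1 (66.54, Orena, 631 kg, $136,579.95):
Code 66.54 is under a tariff-rate quota (threshold 290 kg). In-quota: 290 kg at 3.5%; over-quota: 341 kg at 13%.
Pro-rata value split: in-quota = $136,579.95 × 290/631 = $62,770.50; over-quota = $136,579.95 − $62,770.50 = $73,809.45.
In-quota duty = $62,770.50 × 3.5% = $2,196.97. Over-quota duty = $73,809.45 × 13% = $9,595.23.
Line duty = $2,196.97 + $9,595.23 = $11,792.20.

$11,792.20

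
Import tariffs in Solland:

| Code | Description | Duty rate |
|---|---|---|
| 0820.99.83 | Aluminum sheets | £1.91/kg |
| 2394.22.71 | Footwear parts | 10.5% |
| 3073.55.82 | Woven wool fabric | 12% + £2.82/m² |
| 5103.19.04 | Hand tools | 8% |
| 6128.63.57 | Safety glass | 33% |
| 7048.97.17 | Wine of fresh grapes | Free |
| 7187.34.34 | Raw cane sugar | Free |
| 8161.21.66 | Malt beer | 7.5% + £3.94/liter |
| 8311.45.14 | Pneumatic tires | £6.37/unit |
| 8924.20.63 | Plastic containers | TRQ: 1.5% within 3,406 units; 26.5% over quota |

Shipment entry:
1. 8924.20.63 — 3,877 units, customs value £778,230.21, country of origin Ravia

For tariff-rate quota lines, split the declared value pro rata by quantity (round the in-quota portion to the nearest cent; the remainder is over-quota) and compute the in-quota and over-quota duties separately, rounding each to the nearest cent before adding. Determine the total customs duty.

Line 1 (8924.20.63, Ravia, 3,877 units, £778,230.21):
Code 8924.20.63 is under a tariff-rate quota (threshold 3,406 units). In-quota: 3,406 units at 1.5%; over-quota: 471 units at 26.5%.
Pro-rata value split: in-quota = £778,230.21 × 3,406/3,877 = £683,686.38; over-quota = £778,230.21 − £683,686.38 = £94,543.83.
In-quota duty = £683,686.38 × 1.5% = £10,255.30. Over-quota duty = £94,543.83 × 26.5% = £25,054.11.
Line duty = £10,255.30 + £25,054.11 = £35,309.41.

£35,309.41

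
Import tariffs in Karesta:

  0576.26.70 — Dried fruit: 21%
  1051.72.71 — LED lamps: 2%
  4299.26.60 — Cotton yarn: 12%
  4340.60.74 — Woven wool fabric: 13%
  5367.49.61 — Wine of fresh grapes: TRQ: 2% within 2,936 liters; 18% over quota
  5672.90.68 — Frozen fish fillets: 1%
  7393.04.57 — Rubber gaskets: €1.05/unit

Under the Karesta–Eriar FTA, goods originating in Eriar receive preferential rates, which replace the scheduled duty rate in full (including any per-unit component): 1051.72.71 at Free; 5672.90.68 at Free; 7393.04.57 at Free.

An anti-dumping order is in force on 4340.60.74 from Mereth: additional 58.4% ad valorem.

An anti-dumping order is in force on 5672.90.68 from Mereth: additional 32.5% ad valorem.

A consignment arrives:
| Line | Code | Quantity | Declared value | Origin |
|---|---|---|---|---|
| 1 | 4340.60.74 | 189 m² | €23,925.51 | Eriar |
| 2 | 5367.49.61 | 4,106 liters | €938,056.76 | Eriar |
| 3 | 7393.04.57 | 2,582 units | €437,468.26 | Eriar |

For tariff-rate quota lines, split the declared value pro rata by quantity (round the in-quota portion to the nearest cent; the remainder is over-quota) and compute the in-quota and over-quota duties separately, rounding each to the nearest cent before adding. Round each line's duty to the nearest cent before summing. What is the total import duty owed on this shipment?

€64,639.17

Line 1 (4340.60.74, Eriar, 189 m², €23,925.51):
Base rate for 4340.60.74 is 13%.
Origin Eriar is the FTA partner but 4340.60.74 is not on the preference list; base rate stands.
The additional-duty order on 4340.60.74 targets Mereth, not Eriar; it does not apply.
Duty = €23,925.51 × 13% = €3,110.32.
Line 2 (5367.49.61, Eriar, 4,106 liters, €938,056.76):
Code 5367.49.61 is under a tariff-rate quota (threshold 2,936 liters). In-quota: 2,936 liters at 2%; over-quota: 1,170 liters at 18%.
Pro-rata value split: in-quota = €938,056.76 × 2,936/4,106 = €670,758.56; over-quota = €938,056.76 − €670,758.56 = €267,298.20.
In-quota duty = €670,758.56 × 2% = €13,415.17. Over-quota duty = €267,298.20 × 18% = €48,113.68.
Line duty = €13,415.17 + €48,113.68 = €61,528.85.
Line 3 (7393.04.57, Eriar, 2,582 units, €437,468.26):
Base rate for 7393.04.57 is €1.05/unit.
Origin Eriar qualifies under the Karesta–Eriar agreement and 7393.04.57 is covered: preferential rate Free applies instead.
Duty = €437,468.26 × 0% = €0.00.
Total = €3,110.32 + €61,528.85 + €0.00 = €64,639.17.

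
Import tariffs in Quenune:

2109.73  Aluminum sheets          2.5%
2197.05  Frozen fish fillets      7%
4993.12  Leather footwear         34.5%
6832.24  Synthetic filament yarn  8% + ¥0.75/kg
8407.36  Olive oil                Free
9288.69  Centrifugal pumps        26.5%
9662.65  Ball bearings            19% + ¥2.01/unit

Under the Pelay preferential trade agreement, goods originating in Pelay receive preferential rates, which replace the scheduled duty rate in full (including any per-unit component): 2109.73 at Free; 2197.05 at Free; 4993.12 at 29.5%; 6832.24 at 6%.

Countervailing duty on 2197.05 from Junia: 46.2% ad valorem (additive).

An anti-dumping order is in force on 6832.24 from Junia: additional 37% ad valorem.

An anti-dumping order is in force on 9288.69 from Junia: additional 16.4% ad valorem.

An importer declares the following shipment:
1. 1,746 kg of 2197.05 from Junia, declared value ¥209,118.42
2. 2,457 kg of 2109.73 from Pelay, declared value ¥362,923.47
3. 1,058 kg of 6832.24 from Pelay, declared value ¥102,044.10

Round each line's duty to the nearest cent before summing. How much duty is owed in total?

Line 1 (2197.05, Junia, 1,746 kg, ¥209,118.42):
Base rate for 2197.05 is 7%.
2197.05 has an FTA preferential rate, but origin Junia is not Pelay; base rate stands.
Additional duty on 2197.05 from Junia: +46.2%. Applied ad valorem rate: 7% + 46.2% = 53.2%.
Duty = ¥209,118.42 × 53.2% = ¥111,251.00.
Line 2 (2109.73, Pelay, 2,457 kg, ¥362,923.47):
Base rate for 2109.73 is 2.5%.
Origin Pelay qualifies under the Quenune–Pelay agreement and 2109.73 is covered: preferential rate Free applies instead.
Duty = ¥362,923.47 × 0% = ¥0.00.
Line 3 (6832.24, Pelay, 1,058 kg, ¥102,044.10):
Base rate for 6832.24 is 8% + ¥0.75/kg.
Origin Pelay qualifies under the Quenune–Pelay agreement and 6832.24 is covered: preferential rate 6% applies instead.
The additional-duty order on 6832.24 targets Junia, not Pelay; it does not apply.
Duty = ¥102,044.10 × 6% = ¥6,122.65.
Total = ¥111,251.00 + ¥0.00 + ¥6,122.65 = ¥117,373.65.

¥117,373.65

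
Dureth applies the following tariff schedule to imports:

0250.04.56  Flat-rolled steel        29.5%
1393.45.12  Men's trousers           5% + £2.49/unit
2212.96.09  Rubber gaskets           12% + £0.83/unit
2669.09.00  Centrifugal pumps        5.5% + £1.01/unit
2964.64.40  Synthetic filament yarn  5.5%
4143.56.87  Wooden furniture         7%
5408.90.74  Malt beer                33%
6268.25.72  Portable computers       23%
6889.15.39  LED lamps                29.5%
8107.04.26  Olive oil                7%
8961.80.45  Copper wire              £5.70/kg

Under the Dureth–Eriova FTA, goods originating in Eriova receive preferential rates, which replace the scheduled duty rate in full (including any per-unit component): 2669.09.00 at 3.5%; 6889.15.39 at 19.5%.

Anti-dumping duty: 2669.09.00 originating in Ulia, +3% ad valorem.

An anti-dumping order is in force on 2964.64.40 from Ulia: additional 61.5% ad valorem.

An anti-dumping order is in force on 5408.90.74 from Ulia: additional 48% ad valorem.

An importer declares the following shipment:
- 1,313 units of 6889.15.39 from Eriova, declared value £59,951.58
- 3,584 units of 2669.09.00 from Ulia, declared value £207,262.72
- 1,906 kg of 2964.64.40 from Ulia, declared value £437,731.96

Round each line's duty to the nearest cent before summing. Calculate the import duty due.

Line 1 (6889.15.39, Eriova, 1,313 units, £59,951.58):
Base rate for 6889.15.39 is 29.5%.
Origin Eriova qualifies under the Dureth–Eriova agreement and 6889.15.39 is covered: preferential rate 19.5% applies instead.
Duty = £59,951.58 × 19.5% = £11,690.56.
Line 2 (2669.09.00, Ulia, 3,584 units, £207,262.72):
Base rate for 2669.09.00 is 5.5% + £1.01/unit.
2669.09.00 has an FTA preferential rate, but origin Ulia is not Eriova; base rate stands.
Additional duty on 2669.09.00 from Ulia: +3%. Applied ad valorem rate: 5.5% + 3% = 8.5%.
Duty = £207,262.72 × 8.5% + 3,584 × £1.01 = £21,237.17.
Line 3 (2964.64.40, Ulia, 1,906 kg, £437,731.96):
Base rate for 2964.64.40 is 5.5%.
Additional duty on 2964.64.40 from Ulia: +61.5%. Applied ad valorem rate: 5.5% + 61.5% = 67%.
Duty = £437,731.96 × 67% = £293,280.41.
Total = £11,690.56 + £21,237.17 + £293,280.41 = £326,208.14.

£326,208.14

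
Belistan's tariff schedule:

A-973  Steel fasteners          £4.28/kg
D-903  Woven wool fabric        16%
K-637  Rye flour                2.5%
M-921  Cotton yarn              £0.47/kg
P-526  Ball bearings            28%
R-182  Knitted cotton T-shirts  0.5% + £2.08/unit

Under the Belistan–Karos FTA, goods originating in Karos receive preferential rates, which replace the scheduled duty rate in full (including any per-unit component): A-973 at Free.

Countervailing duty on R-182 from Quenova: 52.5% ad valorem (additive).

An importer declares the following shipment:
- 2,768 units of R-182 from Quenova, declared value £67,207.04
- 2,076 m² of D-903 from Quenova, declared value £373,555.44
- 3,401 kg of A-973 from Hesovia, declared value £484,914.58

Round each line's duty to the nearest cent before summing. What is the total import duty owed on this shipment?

£115,702.32

Line 1 (R-182, Quenova, 2,768 units, £67,207.04):
Base rate for R-182 is 0.5% + £2.08/unit.
Additional duty on R-182 from Quenova: +52.5%. Applied ad valorem rate: 0.5% + 52.5% = 53%.
Duty = £67,207.04 × 53% + 2,768 × £2.08 = £41,377.17.
Line 2 (D-903, Quenova, 2,076 m², £373,555.44):
Base rate for D-903 is 16%.
Duty = £373,555.44 × 16% = £59,768.87.
Line 3 (A-973, Hesovia, 3,401 kg, £484,914.58):
Base rate for A-973 is £4.28/kg.
A-973 has an FTA preferential rate, but origin Hesovia is not Karos; base rate stands.
Duty = 3,401 × £4.28 = £14,556.28.
Total = £41,377.17 + £59,768.87 + £14,556.28 = £115,702.32.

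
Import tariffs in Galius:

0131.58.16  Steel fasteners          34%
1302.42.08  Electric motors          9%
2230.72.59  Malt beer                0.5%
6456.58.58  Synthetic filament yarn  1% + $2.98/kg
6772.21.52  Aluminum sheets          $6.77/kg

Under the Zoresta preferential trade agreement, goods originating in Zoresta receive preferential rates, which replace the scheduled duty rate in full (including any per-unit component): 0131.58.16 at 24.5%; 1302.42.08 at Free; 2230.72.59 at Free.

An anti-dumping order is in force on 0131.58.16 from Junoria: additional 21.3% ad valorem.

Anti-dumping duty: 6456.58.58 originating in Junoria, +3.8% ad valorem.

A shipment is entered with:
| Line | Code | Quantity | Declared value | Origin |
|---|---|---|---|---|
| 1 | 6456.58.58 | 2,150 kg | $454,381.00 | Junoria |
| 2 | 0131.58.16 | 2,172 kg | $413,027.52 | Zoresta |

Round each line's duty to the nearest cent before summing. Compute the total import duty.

Line 1 (6456.58.58, Junoria, 2,150 kg, $454,381.00):
Base rate for 6456.58.58 is 1% + $2.98/kg.
Additional duty on 6456.58.58 from Junoria: +3.8%. Applied ad valorem rate: 1% + 3.8% = 4.8%.
Duty = $454,381.00 × 4.8% + 2,150 × $2.98 = $28,217.29.
Line 2 (0131.58.16, Zoresta, 2,172 kg, $413,027.52):
Base rate for 0131.58.16 is 34%.
Origin Zoresta qualifies under the Galius–Zoresta agreement and 0131.58.16 is covered: preferential rate 24.5% applies instead.
The additional-duty order on 0131.58.16 targets Junoria, not Zoresta; it does not apply.
Duty = $413,027.52 × 24.5% = $101,191.74.
Total = $28,217.29 + $101,191.74 = $129,409.03.

$129,409.03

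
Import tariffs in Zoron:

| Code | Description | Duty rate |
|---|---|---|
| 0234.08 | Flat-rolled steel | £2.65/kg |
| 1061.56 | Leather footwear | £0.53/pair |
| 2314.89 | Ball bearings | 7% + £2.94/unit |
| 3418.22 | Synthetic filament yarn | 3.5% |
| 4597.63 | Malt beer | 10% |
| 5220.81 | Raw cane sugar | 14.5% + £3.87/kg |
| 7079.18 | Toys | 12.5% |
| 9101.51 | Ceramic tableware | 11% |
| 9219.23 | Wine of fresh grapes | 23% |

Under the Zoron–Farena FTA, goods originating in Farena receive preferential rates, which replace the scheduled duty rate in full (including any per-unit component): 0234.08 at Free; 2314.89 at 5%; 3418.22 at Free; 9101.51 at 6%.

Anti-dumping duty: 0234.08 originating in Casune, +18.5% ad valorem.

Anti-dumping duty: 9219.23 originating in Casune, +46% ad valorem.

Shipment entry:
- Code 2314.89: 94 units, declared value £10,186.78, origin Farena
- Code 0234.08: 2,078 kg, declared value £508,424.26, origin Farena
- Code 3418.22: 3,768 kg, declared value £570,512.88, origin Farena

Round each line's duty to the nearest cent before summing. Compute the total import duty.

Line 1 (2314.89, Farena, 94 units, £10,186.78):
Base rate for 2314.89 is 7% + £2.94/unit.
Origin Farena qualifies under the Zoron–Farena agreement and 2314.89 is covered: preferential rate 5% applies instead.
Duty = £10,186.78 × 5% = £509.34.
Line 2 (0234.08, Farena, 2,078 kg, £508,424.26):
Base rate for 0234.08 is £2.65/kg.
Origin Farena qualifies under the Zoron–Farena agreement and 0234.08 is covered: preferential rate Free applies instead.
The additional-duty order on 0234.08 targets Casune, not Farena; it does not apply.
Duty = £508,424.26 × 0% = £0.00.
Line 3 (3418.22, Farena, 3,768 kg, £570,512.88):
Base rate for 3418.22 is 3.5%.
Origin Farena qualifies under the Zoron–Farena agreement and 3418.22 is covered: preferential rate Free applies instead.
Duty = £570,512.88 × 0% = £0.00.
Total = £509.34 + £0.00 + £0.00 = £509.34.

£509.34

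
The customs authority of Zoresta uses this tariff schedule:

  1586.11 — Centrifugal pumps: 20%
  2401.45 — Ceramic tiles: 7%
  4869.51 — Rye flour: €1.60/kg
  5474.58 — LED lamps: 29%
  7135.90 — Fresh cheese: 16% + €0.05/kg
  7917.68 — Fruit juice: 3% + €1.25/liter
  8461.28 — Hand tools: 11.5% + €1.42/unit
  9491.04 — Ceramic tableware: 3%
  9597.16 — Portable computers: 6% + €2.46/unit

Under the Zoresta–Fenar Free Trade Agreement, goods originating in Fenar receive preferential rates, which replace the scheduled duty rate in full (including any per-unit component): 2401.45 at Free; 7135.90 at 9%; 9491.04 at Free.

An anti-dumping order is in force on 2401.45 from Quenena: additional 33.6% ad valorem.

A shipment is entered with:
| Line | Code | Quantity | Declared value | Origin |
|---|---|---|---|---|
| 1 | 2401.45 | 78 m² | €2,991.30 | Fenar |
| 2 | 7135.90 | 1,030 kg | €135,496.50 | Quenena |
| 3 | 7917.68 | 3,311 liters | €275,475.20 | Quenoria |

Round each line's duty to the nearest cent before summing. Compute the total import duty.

Line 1 (2401.45, Fenar, 78 m², €2,991.30):
Base rate for 2401.45 is 7%.
Origin Fenar qualifies under the Zoresta–Fenar agreement and 2401.45 is covered: preferential rate Free applies instead.
The additional-duty order on 2401.45 targets Quenena, not Fenar; it does not apply.
Duty = €2,991.30 × 0% = €0.00.
Line 2 (7135.90, Quenena, 1,030 kg, €135,496.50):
Base rate for 7135.90 is 16% + €0.05/kg.
7135.90 has an FTA preferential rate, but origin Quenena is not Fenar; base rate stands.
Duty = €135,496.50 × 16% + 1,030 × €0.05 = €21,730.94.
Line 3 (7917.68, Quenoria, 3,311 liters, €275,475.20):
Base rate for 7917.68 is 3% + €1.25/liter.
Duty = €275,475.20 × 3% + 3,311 × €1.25 = €12,403.01.
Total = €0.00 + €21,730.94 + €12,403.01 = €34,133.95.

€34,133.95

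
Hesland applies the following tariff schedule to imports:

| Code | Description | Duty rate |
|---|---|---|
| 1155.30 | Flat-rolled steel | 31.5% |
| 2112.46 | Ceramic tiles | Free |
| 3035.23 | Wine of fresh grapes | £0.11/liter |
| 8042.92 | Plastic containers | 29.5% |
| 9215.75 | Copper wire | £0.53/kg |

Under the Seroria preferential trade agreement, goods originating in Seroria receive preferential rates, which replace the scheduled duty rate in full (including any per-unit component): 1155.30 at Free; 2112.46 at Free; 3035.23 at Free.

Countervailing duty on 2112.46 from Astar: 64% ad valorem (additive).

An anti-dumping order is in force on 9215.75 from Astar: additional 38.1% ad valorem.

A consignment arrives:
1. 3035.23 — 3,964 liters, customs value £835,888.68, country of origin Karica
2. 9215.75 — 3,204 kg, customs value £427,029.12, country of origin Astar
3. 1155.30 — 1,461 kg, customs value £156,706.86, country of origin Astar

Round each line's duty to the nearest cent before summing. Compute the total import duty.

£214,194.91

Line 1 (3035.23, Karica, 3,964 liters, £835,888.68):
Base rate for 3035.23 is £0.11/liter.
3035.23 has an FTA preferential rate, but origin Karica is not Seroria; base rate stands.
Duty = 3,964 × £0.11 = £436.04.
Line 2 (9215.75, Astar, 3,204 kg, £427,029.12):
Base rate for 9215.75 is £0.53/kg.
Additional duty on 9215.75 from Astar: +38.1% ad valorem. Applied ad valorem rate = 38.1%.
Duty = £427,029.12 × 38.1% + 3,204 × £0.53 = £164,396.21.
Line 3 (1155.30, Astar, 1,461 kg, £156,706.86):
Base rate for 1155.30 is 31.5%.
1155.30 has an FTA preferential rate, but origin Astar is not Seroria; base rate stands.
Duty = £156,706.86 × 31.5% = £49,362.66.
Total = £436.04 + £164,396.21 + £49,362.66 = £214,194.91.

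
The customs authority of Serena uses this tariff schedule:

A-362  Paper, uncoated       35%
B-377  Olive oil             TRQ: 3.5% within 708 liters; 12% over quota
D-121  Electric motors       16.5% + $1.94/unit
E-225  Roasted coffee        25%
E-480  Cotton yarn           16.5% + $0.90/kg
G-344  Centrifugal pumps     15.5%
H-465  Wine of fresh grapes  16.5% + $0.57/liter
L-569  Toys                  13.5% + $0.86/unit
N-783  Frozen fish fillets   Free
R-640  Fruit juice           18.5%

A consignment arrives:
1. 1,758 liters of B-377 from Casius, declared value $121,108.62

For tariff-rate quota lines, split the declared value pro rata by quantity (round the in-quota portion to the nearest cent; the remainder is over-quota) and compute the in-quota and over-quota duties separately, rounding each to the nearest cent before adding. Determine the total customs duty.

$10,387.23

Line 1 (B-377, Casius, 1,758 liters, $121,108.62):
Code B-377 is under a tariff-rate quota (threshold 708 liters). In-quota: 708 liters at 3.5%; over-quota: 1,050 liters at 12%.
Pro-rata value split: in-quota = $121,108.62 × 708/1,758 = $48,774.12; over-quota = $121,108.62 − $48,774.12 = $72,334.50.
In-quota duty = $48,774.12 × 3.5% = $1,707.09. Over-quota duty = $72,334.50 × 12% = $8,680.14.
Line duty = $1,707.09 + $8,680.14 = $10,387.23.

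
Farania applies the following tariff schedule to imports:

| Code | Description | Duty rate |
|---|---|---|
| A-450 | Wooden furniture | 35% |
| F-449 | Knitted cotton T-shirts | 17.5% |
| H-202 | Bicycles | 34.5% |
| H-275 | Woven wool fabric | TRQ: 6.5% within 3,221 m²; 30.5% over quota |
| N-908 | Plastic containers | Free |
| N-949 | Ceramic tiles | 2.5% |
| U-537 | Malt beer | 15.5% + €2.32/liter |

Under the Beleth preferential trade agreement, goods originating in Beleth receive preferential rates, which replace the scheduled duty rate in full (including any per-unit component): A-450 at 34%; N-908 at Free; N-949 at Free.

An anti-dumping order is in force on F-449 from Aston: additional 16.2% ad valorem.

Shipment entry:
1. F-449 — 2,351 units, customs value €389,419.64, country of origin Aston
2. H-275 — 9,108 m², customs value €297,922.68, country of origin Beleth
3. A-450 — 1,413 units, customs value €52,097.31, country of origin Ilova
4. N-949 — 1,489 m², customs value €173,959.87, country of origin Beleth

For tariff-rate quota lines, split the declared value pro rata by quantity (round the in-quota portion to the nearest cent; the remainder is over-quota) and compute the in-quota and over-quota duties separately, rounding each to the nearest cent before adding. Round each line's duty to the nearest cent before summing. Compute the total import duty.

€215,048.76

Line 1 (F-449, Aston, 2,351 units, €389,419.64):
Base rate for F-449 is 17.5%.
Additional duty on F-449 from Aston: +16.2%. Applied ad valorem rate: 17.5% + 16.2% = 33.7%.
Duty = €389,419.64 × 33.7% = €131,234.42.
Line 2 (H-275, Beleth, 9,108 m², €297,922.68):
Code H-275 is under a tariff-rate quota (threshold 3,221 m²). In-quota: 3,221 m² at 6.5%; over-quota: 5,887 m² at 30.5%.
Pro-rata value split: in-quota = €297,922.68 × 3,221/9,108 = €105,358.91; over-quota = €297,922.68 − €105,358.91 = €192,563.77.
In-quota duty = €105,358.91 × 6.5% = €6,848.33. Over-quota duty = €192,563.77 × 30.5% = €58,731.95.
Line duty = €6,848.33 + €58,731.95 = €65,580.28.
Line 3 (A-450, Ilova, 1,413 units, €52,097.31):
Base rate for A-450 is 35%.
A-450 has an FTA preferential rate, but origin Ilova is not Beleth; base rate stands.
Duty = €52,097.31 × 35% = €18,234.06.
Line 4 (N-949, Beleth, 1,489 m², €173,959.87):
Base rate for N-949 is 2.5%.
Origin Beleth qualifies under the Farania–Beleth agreement and N-949 is covered: preferential rate Free applies instead.
Duty = €173,959.87 × 0% = €0.00.
Total = €131,234.42 + €65,580.28 + €18,234.06 + €0.00 = €215,048.76.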